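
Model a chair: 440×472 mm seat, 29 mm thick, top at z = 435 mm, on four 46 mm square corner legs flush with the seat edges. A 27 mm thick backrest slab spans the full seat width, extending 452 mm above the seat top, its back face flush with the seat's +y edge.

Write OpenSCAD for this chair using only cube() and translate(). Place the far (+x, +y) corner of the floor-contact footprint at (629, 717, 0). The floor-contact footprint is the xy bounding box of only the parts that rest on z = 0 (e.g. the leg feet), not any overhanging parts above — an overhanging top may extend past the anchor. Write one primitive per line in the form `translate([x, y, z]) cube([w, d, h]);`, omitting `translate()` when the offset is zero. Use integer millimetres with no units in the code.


translate([189, 245, 406]) cube([440, 472, 29]);
translate([189, 245, 0]) cube([46, 46, 406]);
translate([583, 245, 0]) cube([46, 46, 406]);
translate([189, 671, 0]) cube([46, 46, 406]);
translate([583, 671, 0]) cube([46, 46, 406]);
translate([189, 690, 435]) cube([440, 27, 452]);


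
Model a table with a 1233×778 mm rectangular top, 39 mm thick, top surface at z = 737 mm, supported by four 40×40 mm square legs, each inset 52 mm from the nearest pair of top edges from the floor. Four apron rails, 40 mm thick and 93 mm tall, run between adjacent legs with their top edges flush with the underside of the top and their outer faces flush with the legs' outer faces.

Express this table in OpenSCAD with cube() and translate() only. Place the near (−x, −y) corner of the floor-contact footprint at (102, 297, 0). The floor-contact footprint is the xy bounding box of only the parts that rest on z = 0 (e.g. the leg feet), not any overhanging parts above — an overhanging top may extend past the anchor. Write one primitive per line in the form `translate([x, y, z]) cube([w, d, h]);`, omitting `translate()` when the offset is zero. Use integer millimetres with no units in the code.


// leg_h = 737 - 39 = 698
// apron z = 698 - 93 = 605
translate([50, 245, 698]) cube([1233, 778, 39]);
translate([102, 297, 0]) cube([40, 40, 698]);
translate([1191, 297, 0]) cube([40, 40, 698]);
translate([102, 931, 0]) cube([40, 40, 698]);
translate([1191, 931, 0]) cube([40, 40, 698]);
translate([142, 297, 605]) cube([1049, 40, 93]);
translate([142, 931, 605]) cube([1049, 40, 93]);
translate([102, 337, 605]) cube([40, 594, 93]);
translate([1191, 337, 605]) cube([40, 594, 93]);


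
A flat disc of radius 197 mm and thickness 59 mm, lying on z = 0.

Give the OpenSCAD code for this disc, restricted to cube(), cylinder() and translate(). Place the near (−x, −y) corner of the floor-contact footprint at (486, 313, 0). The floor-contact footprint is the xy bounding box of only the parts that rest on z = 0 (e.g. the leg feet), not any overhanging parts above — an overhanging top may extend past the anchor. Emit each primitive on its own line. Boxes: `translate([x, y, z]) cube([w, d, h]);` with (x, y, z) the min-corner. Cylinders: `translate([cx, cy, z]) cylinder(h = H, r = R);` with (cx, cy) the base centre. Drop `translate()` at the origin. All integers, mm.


translate([683, 510, 0]) cylinder(h = 59, r = 197);


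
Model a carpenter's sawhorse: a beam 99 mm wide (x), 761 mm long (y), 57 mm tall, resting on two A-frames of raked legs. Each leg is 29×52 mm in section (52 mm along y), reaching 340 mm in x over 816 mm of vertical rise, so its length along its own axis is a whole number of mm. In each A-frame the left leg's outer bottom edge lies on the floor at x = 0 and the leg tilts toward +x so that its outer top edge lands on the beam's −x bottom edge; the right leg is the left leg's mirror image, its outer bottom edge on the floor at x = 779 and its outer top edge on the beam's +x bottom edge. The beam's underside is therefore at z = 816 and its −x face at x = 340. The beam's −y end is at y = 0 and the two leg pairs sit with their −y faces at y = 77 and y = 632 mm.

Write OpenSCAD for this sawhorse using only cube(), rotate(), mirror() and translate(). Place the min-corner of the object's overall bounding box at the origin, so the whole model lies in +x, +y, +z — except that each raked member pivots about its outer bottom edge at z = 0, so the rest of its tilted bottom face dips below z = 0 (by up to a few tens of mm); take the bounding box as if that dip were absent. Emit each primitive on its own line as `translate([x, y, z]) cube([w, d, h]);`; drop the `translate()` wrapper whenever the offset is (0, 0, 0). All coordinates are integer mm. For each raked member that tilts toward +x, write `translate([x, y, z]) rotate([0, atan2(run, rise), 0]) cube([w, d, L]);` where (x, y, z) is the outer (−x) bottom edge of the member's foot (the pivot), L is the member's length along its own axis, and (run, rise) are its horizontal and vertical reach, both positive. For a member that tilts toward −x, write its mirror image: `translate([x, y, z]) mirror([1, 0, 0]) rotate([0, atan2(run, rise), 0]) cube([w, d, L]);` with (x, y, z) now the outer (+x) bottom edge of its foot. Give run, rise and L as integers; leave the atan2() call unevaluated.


translate([340, 0, 816]) cube([99, 761, 57]);
translate([0, 77, 0]) rotate([0, atan2(340, 816), 0]) cube([29, 52, 884]);
translate([779, 77, 0]) mirror([1, 0, 0]) rotate([0, atan2(340, 816), 0]) cube([29, 52, 884]);
translate([0, 632, 0]) rotate([0, atan2(340, 816), 0]) cube([29, 52, 884]);
translate([779, 632, 0]) mirror([1, 0, 0]) rotate([0, atan2(340, 816), 0]) cube([29, 52, 884]);


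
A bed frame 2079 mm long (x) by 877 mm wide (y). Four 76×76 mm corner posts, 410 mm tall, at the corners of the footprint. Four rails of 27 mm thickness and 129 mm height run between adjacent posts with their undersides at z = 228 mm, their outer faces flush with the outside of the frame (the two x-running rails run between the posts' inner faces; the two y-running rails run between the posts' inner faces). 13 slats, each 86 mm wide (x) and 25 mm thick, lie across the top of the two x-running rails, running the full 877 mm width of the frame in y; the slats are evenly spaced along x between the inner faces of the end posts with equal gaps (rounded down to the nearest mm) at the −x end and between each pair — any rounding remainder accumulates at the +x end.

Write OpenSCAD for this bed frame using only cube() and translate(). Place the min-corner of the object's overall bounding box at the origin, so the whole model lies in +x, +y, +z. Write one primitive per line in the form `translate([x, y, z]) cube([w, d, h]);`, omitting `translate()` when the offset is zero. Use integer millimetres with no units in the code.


cube([76, 76, 410]);
translate([0, 801, 0]) cube([76, 76, 410]);
translate([2003, 0, 0]) cube([76, 76, 410]);
translate([2003, 801, 0]) cube([76, 76, 410]);
translate([76, 0, 228]) cube([1927, 27, 129]);
translate([76, 850, 228]) cube([1927, 27, 129]);
translate([0, 76, 228]) cube([27, 725, 129]);
translate([2052, 76, 228]) cube([27, 725, 129]);
translate([133, 0, 357]) cube([86, 877, 25]);
translate([276, 0, 357]) cube([86, 877, 25]);
translate([419, 0, 357]) cube([86, 877, 25]);
translate([562, 0, 357]) cube([86, 877, 25]);
translate([705, 0, 357]) cube([86, 877, 25]);
translate([848, 0, 357]) cube([86, 877, 25]);
translate([991, 0, 357]) cube([86, 877, 25]);
translate([1134, 0, 357]) cube([86, 877, 25]);
translate([1277, 0, 357]) cube([86, 877, 25]);
translate([1420, 0, 357]) cube([86, 877, 25]);
translate([1563, 0, 357]) cube([86, 877, 25]);
translate([1706, 0, 357]) cube([86, 877, 25]);
translate([1849, 0, 357]) cube([86, 877, 25]);


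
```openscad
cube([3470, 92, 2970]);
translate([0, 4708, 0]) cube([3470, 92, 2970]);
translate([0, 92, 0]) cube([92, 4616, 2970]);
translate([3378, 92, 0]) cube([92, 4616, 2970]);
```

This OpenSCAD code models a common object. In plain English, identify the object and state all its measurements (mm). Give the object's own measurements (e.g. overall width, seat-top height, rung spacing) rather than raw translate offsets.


The wall frame of a small rectangular building: four walls, each 2970 mm tall and 92 mm thick, enclosing a footprint 3470 mm (x) by 4800 mm (y) outside-to-outside, with no floor or roof. The front and back walls (the −y and +y sides) span the full width; the two side walls fit between them.


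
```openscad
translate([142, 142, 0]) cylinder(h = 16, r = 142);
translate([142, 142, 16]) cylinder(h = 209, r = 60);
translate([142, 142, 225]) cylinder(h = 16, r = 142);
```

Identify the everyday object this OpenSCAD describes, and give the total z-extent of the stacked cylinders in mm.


A spool. The overall height is 241 mm.

Three coaxial cylinders, large–small–large — a spool. Two 16 mm flanges and a 209 mm core give 16 + 209 + 16 = 241 mm.


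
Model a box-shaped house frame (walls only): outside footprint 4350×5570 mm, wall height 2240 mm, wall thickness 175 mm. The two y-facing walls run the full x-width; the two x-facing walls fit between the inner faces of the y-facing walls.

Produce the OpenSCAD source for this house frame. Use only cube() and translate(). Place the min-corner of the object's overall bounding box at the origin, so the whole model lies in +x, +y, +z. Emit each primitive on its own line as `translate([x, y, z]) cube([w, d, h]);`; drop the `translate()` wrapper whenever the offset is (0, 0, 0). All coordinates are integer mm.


cube([4350, 175, 2240]);
translate([0, 5395, 0]) cube([4350, 175, 2240]);
translate([0, 175, 0]) cube([175, 5220, 2240]);
translate([4175, 175, 0]) cube([175, 5220, 2240]);


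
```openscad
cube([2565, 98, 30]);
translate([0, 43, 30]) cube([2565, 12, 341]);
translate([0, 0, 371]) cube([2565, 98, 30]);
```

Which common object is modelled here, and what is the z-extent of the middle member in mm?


An I-beam. The web height is 341 mm.

Two wide flanges with a thin centred web — an I-beam. Overall 401 mm minus two 30 mm flanges gives a web of 401 − 2·30 = 341 mm.


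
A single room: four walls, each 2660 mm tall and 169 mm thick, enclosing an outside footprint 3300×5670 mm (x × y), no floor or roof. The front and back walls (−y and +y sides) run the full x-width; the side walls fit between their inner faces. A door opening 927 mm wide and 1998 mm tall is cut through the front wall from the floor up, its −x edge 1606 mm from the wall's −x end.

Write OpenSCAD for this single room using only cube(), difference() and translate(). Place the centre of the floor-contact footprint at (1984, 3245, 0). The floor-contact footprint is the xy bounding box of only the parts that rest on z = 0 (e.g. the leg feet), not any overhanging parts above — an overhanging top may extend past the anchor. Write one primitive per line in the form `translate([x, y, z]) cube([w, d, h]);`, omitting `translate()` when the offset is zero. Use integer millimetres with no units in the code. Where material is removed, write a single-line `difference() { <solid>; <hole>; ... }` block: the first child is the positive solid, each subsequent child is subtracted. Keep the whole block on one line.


difference() { translate([334, 410, 0]) cube([3300, 169, 2660]); translate([1940, 410, 0]) cube([927, 169, 1998]); }
translate([334, 5911, 0]) cube([3300, 169, 2660]);
translate([334, 579, 0]) cube([169, 5332, 2660]);
translate([3465, 579, 0]) cube([169, 5332, 2660]);


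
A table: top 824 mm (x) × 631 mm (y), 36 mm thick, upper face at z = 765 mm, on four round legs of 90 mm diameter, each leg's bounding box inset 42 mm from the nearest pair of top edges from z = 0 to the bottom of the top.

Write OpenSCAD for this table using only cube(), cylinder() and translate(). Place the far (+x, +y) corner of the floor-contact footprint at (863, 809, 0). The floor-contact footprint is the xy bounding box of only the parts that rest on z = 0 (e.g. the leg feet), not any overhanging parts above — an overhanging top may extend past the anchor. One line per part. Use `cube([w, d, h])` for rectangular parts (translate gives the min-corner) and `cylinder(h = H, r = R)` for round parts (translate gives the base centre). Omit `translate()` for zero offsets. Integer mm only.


translate([81, 220, 729]) cube([824, 631, 36]);
translate([168, 307, 0]) cylinder(h = 729, r = 45);
translate([818, 307, 0]) cylinder(h = 729, r = 45);
translate([168, 764, 0]) cylinder(h = 729, r = 45);
translate([818, 764, 0]) cylinder(h = 729, r = 45);


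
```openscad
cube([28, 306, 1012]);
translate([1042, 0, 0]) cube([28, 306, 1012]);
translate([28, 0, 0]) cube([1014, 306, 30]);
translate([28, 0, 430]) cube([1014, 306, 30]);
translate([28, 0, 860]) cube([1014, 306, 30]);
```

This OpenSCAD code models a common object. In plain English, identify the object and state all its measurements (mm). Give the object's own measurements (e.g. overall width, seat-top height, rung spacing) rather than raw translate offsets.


An open bookshelf. Two side panels, each 28 mm thick, 306 mm deep and 1012 mm tall, stand 1070 mm apart (outside-to-outside). Between them sit 3 shelves, each 30 mm thick and 306 mm deep, spanning the full gap between the sides. The bottom shelf rests on the floor (its underside at z = 0) and the clear gap between one shelf's top and the next shelf's underside is 400 mm.


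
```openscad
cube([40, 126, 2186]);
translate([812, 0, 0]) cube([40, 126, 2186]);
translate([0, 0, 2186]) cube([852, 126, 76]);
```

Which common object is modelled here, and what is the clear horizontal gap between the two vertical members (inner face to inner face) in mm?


A door frame. The clear opening width is 772 mm.

Two 2186 mm tall posts with a header on top — a door frame. The left jamb is 40 mm wide at x = 0; the right jamb starts at x = 812. The clear opening is 812 − 40 = 772 mm.


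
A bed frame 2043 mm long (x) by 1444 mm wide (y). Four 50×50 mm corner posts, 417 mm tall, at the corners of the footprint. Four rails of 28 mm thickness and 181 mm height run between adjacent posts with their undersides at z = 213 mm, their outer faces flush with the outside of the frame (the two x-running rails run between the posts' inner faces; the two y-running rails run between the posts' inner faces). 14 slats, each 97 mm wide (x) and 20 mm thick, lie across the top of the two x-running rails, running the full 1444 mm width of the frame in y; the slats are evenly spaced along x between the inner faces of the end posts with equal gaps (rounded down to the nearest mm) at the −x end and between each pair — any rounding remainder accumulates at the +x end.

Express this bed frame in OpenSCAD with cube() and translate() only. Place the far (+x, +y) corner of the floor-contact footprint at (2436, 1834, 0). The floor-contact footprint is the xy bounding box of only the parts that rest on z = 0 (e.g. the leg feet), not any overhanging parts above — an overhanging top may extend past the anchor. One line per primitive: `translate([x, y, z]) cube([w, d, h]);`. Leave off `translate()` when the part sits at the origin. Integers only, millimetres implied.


translate([393, 390, 0]) cube([50, 50, 417]);
translate([393, 1784, 0]) cube([50, 50, 417]);
translate([2386, 390, 0]) cube([50, 50, 417]);
translate([2386, 1784, 0]) cube([50, 50, 417]);
translate([443, 390, 213]) cube([1943, 28, 181]);
translate([443, 1806, 213]) cube([1943, 28, 181]);
translate([393, 440, 213]) cube([28, 1344, 181]);
translate([2408, 440, 213]) cube([28, 1344, 181]);
translate([482, 390, 394]) cube([97, 1444, 20]);
translate([618, 390, 394]) cube([97, 1444, 20]);
translate([754, 390, 394]) cube([97, 1444, 20]);
translate([890, 390, 394]) cube([97, 1444, 20]);
translate([1026, 390, 394]) cube([97, 1444, 20]);
translate([1162, 390, 394]) cube([97, 1444, 20]);
translate([1298, 390, 394]) cube([97, 1444, 20]);
translate([1434, 390, 394]) cube([97, 1444, 20]);
translate([1570, 390, 394]) cube([97, 1444, 20]);
translate([1706, 390, 394]) cube([97, 1444, 20]);
translate([1842, 390, 394]) cube([97, 1444, 20]);
translate([1978, 390, 394]) cube([97, 1444, 20]);
translate([2114, 390, 394]) cube([97, 1444, 20]);
translate([2250, 390, 394]) cube([97, 1444, 20]);


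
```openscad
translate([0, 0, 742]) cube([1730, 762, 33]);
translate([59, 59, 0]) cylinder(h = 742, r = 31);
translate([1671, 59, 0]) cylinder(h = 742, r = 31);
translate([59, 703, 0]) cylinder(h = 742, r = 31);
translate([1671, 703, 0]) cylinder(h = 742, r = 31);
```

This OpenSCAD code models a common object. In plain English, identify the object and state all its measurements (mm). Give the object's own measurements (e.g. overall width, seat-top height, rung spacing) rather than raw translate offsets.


A rectangular dining table. The top is 1730×762×33 mm with its upper surface at z = 775 mm. It stands on four round legs of 62 mm diameter, each leg's bounding box inset 28 mm from the nearest pair of top edges, running from the floor to the underside of the top.


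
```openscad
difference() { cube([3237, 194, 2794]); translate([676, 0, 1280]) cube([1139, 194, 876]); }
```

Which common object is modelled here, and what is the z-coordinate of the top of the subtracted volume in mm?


A wall with a window opening. The window head height is 2156 mm.

A wall with a rectangular opening subtracted — a window. Sill at z = 1280, opening 876 mm tall, so the head is at 1280 + 876 = 2156 mm.


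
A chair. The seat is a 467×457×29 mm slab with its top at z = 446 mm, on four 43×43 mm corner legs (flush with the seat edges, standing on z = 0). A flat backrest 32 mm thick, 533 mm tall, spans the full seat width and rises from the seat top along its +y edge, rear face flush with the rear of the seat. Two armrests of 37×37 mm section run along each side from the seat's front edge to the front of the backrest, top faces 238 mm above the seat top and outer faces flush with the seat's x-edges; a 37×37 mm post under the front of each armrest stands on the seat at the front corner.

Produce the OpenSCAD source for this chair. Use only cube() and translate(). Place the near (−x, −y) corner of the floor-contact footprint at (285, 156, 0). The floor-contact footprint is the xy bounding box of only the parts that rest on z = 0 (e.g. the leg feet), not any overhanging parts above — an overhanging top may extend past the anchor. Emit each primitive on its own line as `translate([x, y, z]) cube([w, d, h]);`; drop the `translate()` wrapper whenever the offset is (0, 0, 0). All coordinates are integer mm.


// leg_h = 446 - 29 = 417
// arm post h = 238 - 37 = 201
translate([285, 156, 417]) cube([467, 457, 29]);
translate([285, 156, 0]) cube([43, 43, 417]);
translate([709, 156, 0]) cube([43, 43, 417]);
translate([285, 570, 0]) cube([43, 43, 417]);
translate([709, 570, 0]) cube([43, 43, 417]);
translate([285, 581, 446]) cube([467, 32, 533]);
translate([285, 156, 647]) cube([37, 425, 37]);
translate([715, 156, 647]) cube([37, 425, 37]);
translate([285, 156, 446]) cube([37, 37, 201]);
translate([715, 156, 446]) cube([37, 37, 201]);


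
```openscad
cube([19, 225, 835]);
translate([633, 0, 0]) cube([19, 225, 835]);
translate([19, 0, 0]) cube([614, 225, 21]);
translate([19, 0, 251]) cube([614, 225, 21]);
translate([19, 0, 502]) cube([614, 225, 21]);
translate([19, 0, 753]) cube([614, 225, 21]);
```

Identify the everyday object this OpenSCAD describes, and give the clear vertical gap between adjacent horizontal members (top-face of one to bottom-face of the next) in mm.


A bookshelf. The clear shelf gap is 230 mm.

Two tall side panels with 4 horizontal boards between them — a bookshelf. The first two shelf undersides are at z = 0 and z = 251; with shelf thickness 21, the clear gap is 251 − 0 − 21 = 230 mm.


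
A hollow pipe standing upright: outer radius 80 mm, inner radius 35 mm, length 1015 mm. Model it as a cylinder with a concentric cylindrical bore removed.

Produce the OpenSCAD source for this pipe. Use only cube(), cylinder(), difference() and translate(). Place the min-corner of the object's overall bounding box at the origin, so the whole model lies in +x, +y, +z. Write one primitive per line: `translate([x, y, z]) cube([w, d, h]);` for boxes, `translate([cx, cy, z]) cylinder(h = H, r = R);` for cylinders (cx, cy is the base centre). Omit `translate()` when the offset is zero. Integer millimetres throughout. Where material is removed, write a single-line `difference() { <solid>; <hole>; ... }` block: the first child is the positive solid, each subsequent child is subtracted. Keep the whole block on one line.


difference() { translate([80, 80, 0]) cylinder(h = 1015, r = 80); translate([80, 80, 0]) cylinder(h = 1015, r = 35); }


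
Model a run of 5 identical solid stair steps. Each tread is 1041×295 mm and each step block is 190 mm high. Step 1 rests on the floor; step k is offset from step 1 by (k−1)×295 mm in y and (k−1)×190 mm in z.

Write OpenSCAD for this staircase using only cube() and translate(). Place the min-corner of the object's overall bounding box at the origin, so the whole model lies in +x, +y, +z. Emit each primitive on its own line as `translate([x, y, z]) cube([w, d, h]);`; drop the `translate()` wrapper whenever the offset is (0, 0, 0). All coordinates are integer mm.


cube([1041, 295, 190]);
translate([0, 295, 190]) cube([1041, 295, 190]);
translate([0, 590, 380]) cube([1041, 295, 190]);
translate([0, 885, 570]) cube([1041, 295, 190]);
translate([0, 1180, 760]) cube([1041, 295, 190]);


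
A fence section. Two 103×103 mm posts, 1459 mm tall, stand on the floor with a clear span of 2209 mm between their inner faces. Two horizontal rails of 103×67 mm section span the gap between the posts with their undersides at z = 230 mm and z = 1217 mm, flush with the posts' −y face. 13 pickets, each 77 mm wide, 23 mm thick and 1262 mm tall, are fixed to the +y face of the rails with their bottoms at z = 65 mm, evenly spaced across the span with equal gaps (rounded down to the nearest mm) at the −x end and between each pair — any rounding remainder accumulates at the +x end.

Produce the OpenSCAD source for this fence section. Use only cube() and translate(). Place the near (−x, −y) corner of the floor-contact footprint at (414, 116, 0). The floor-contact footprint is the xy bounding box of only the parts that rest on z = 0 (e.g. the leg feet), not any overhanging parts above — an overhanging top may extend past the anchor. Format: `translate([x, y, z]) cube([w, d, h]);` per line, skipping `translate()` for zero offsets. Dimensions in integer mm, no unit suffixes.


translate([414, 116, 0]) cube([103, 103, 1459]);
translate([2726, 116, 0]) cube([103, 103, 1459]);
translate([517, 116, 230]) cube([2209, 103, 67]);
translate([517, 116, 1217]) cube([2209, 103, 67]);
translate([603, 219, 65]) cube([77, 23, 1262]);
translate([766, 219, 65]) cube([77, 23, 1262]);
translate([929, 219, 65]) cube([77, 23, 1262]);
translate([1092, 219, 65]) cube([77, 23, 1262]);
translate([1255, 219, 65]) cube([77, 23, 1262]);
translate([1418, 219, 65]) cube([77, 23, 1262]);
translate([1581, 219, 65]) cube([77, 23, 1262]);
translate([1744, 219, 65]) cube([77, 23, 1262]);
translate([1907, 219, 65]) cube([77, 23, 1262]);
translate([2070, 219, 65]) cube([77, 23, 1262]);
translate([2233, 219, 65]) cube([77, 23, 1262]);
translate([2396, 219, 65]) cube([77, 23, 1262]);
translate([2559, 219, 65]) cube([77, 23, 1262]);


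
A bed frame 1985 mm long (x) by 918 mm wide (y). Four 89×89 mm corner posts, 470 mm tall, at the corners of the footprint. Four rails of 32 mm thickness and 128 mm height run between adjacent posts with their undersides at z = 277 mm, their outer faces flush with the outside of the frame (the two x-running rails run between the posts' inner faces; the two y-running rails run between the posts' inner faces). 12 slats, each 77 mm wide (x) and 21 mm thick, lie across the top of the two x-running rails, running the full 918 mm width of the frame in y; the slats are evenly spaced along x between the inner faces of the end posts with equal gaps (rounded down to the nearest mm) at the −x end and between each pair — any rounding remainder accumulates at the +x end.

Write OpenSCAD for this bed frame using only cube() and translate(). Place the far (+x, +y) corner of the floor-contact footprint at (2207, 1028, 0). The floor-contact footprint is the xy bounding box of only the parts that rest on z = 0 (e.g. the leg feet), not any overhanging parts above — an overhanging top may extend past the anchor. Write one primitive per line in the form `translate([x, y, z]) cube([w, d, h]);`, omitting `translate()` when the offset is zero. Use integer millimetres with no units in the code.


// slat z = rail_z + rail_h = 277 + 128 = 405
// slat gap = ⌊(1807 − 12·77) / 13⌋ = 67
translate([222, 110, 0]) cube([89, 89, 470]);
translate([222, 939, 0]) cube([89, 89, 470]);
translate([2118, 110, 0]) cube([89, 89, 470]);
translate([2118, 939, 0]) cube([89, 89, 470]);
translate([311, 110, 277]) cube([1807, 32, 128]);
translate([311, 996, 277]) cube([1807, 32, 128]);
translate([222, 199, 277]) cube([32, 740, 128]);
translate([2175, 199, 277]) cube([32, 740, 128]);
translate([378, 110, 405]) cube([77, 918, 21]);
translate([522, 110, 405]) cube([77, 918, 21]);
translate([666, 110, 405]) cube([77, 918, 21]);
translate([810, 110, 405]) cube([77, 918, 21]);
translate([954, 110, 405]) cube([77, 918, 21]);
translate([1098, 110, 405]) cube([77, 918, 21]);
translate([1242, 110, 405]) cube([77, 918, 21]);
translate([1386, 110, 405]) cube([77, 918, 21]);
translate([1530, 110, 405]) cube([77, 918, 21]);
translate([1674, 110, 405]) cube([77, 918, 21]);
translate([1818, 110, 405]) cube([77, 918, 21]);
translate([1962, 110, 405]) cube([77, 918, 21]);


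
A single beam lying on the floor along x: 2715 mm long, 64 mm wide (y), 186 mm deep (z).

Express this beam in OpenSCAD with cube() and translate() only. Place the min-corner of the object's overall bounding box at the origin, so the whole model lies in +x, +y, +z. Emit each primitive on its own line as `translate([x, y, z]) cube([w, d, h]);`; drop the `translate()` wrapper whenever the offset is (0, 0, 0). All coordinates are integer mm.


cube([2715, 64, 186]);


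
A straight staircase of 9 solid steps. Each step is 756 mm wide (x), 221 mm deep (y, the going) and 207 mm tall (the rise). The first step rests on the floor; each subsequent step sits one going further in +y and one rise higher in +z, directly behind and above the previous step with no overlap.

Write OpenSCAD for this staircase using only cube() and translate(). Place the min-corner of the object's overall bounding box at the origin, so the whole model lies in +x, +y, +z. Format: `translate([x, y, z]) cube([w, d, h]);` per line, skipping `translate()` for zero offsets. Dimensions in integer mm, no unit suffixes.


cube([756, 221, 207]);
translate([0, 221, 207]) cube([756, 221, 207]);
translate([0, 442, 414]) cube([756, 221, 207]);
translate([0, 663, 621]) cube([756, 221, 207]);
translate([0, 884, 828]) cube([756, 221, 207]);
translate([0, 1105, 1035]) cube([756, 221, 207]);
translate([0, 1326, 1242]) cube([756, 221, 207]);
translate([0, 1547, 1449]) cube([756, 221, 207]);
translate([0, 1768, 1656]) cube([756, 221, 207]);


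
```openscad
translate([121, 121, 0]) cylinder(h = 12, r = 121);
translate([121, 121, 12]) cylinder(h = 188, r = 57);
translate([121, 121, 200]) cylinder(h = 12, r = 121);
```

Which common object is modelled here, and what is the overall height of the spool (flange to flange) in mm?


A spool. The overall height is 212 mm.

Three coaxial cylinders, large–small–large — a spool. Two 12 mm flanges and a 188 mm core give 12 + 188 + 12 = 212 mm.


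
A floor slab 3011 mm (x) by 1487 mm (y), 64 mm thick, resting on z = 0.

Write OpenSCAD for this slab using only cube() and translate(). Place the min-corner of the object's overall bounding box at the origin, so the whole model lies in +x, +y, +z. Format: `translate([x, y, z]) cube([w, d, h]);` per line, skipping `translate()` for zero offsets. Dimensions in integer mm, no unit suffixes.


cube([3011, 1487, 64]);


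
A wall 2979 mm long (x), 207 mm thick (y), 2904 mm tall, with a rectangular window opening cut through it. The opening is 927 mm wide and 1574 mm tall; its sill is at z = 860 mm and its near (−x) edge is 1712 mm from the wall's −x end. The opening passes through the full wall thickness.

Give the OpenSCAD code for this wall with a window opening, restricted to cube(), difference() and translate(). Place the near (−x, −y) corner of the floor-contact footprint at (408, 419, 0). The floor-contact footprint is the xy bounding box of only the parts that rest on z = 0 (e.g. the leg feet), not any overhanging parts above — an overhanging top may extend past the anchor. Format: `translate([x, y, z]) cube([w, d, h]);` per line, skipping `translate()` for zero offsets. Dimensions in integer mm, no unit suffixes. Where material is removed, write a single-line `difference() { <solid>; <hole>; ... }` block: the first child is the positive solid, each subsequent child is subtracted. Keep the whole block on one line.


difference() { translate([408, 419, 0]) cube([2979, 207, 2904]); translate([2120, 419, 860]) cube([927, 207, 1574]); }


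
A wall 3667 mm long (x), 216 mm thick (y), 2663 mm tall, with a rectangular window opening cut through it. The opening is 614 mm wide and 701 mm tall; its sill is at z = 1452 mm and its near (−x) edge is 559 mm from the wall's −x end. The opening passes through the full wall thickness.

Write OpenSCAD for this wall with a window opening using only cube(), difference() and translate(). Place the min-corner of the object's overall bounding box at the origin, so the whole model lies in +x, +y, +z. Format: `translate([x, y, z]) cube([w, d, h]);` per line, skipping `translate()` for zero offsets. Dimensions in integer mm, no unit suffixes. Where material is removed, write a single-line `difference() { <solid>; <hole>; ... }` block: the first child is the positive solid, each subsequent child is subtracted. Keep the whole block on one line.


difference() { cube([3667, 216, 2663]); translate([559, 0, 1452]) cube([614, 216, 701]); }


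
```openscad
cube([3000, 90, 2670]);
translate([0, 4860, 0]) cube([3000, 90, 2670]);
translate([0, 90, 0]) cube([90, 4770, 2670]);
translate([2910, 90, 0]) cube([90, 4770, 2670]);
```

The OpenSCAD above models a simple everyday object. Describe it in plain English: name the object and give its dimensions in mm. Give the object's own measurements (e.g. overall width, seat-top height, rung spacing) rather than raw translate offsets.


The wall frame of a small rectangular building: four walls, each 2670 mm tall and 90 mm thick, enclosing a footprint 3000 mm (x) by 4950 mm (y) outside-to-outside, with no floor or roof. The front and back walls (the −y and +y sides) span the full width; the two side walls fit between them.


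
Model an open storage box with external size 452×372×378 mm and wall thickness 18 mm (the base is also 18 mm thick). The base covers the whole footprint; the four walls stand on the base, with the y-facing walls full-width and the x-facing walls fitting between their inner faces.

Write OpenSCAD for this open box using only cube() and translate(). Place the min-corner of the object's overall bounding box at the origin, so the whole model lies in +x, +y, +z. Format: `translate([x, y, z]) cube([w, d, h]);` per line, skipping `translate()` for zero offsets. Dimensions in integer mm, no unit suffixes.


cube([452, 372, 18]);
translate([0, 0, 18]) cube([452, 18, 360]);
translate([0, 354, 18]) cube([452, 18, 360]);
translate([0, 18, 18]) cube([18, 336, 360]);
translate([434, 18, 18]) cube([18, 336, 360]);


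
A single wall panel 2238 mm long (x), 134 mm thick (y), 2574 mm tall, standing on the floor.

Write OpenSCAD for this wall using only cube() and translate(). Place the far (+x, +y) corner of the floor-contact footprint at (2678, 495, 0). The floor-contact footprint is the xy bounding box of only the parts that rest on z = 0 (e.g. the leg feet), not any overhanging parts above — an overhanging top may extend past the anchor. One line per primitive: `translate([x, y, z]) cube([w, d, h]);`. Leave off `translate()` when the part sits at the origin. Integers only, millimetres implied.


translate([440, 361, 0]) cube([2238, 134, 2574]);


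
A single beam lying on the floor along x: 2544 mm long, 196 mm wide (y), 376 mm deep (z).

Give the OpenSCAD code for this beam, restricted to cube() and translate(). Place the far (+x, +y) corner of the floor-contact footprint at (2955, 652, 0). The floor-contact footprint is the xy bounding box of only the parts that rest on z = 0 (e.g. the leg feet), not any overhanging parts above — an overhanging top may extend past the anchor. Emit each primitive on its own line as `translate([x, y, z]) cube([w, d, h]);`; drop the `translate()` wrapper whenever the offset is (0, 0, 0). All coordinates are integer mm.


translate([411, 456, 0]) cube([2544, 196, 376]);


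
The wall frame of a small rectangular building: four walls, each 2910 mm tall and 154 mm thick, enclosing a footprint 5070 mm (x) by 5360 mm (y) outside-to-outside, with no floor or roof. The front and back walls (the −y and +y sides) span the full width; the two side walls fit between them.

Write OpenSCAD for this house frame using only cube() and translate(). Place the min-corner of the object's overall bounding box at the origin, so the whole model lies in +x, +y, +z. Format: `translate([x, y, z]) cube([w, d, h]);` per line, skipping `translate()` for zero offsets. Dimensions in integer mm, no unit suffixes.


cube([5070, 154, 2910]);
translate([0, 5206, 0]) cube([5070, 154, 2910]);
translate([0, 154, 0]) cube([154, 5052, 2910]);
translate([4916, 154, 0]) cube([154, 5052, 2910]);


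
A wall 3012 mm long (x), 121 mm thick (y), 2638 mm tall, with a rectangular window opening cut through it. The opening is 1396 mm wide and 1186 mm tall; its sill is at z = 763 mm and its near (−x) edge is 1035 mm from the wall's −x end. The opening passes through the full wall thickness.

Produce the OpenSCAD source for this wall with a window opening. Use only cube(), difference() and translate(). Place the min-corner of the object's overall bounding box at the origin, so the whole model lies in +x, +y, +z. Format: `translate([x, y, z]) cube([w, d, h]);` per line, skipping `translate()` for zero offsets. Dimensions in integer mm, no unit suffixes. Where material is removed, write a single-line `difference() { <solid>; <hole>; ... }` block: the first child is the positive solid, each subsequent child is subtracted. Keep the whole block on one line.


difference() { cube([3012, 121, 2638]); translate([1035, 0, 763]) cube([1396, 121, 1186]); }


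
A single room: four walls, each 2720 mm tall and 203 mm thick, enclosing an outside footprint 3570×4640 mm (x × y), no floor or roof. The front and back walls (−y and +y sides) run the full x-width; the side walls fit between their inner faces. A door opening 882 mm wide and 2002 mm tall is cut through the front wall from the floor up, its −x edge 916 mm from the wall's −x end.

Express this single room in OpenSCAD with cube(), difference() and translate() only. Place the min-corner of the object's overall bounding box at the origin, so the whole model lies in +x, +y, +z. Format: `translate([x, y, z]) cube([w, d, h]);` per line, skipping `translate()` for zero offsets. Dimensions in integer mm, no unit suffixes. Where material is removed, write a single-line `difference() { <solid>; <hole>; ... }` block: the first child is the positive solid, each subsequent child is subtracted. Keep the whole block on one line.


difference() { cube([3570, 203, 2720]); translate([916, 0, 0]) cube([882, 203, 2002]); }
translate([0, 4437, 0]) cube([3570, 203, 2720]);
translate([0, 203, 0]) cube([203, 4234, 2720]);
translate([3367, 203, 0]) cube([203, 4234, 2720]);


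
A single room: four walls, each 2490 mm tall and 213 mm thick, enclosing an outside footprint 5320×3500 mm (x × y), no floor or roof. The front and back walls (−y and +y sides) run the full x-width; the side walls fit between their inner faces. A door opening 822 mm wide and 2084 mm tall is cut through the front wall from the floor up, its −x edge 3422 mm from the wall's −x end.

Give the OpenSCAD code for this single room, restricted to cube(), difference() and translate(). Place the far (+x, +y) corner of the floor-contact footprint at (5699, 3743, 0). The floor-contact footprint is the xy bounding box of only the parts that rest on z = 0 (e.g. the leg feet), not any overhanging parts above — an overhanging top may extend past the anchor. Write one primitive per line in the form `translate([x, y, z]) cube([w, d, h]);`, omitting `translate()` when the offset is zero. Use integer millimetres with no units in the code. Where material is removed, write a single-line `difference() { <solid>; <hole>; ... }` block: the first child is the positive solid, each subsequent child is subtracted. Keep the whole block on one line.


difference() { translate([379, 243, 0]) cube([5320, 213, 2490]); translate([3801, 243, 0]) cube([822, 213, 2084]); }
translate([379, 3530, 0]) cube([5320, 213, 2490]);
translate([379, 456, 0]) cube([213, 3074, 2490]);
translate([5486, 456, 0]) cube([213, 3074, 2490]);


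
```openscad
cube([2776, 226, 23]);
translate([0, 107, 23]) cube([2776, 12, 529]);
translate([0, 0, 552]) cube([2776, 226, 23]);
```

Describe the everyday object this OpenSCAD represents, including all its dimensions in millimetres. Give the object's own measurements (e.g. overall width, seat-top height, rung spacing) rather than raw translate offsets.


An I-beam lying along x, 2776 mm long. Overall section height 575 mm. Two flanges 226 mm wide (y) and 23 mm thick, one on the floor and one at the top; a web 12 mm thick runs between them, centred on the flange width.


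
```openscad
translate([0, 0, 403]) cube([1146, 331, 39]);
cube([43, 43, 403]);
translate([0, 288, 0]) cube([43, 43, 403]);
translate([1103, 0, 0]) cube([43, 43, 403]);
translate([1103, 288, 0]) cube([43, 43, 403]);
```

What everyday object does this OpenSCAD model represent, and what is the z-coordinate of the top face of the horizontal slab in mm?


A bench. The seat-top height is 442 mm.

A long slab on four corner posts — a bench. The slab sits at z = 403 with thickness 39, so the top is 403 + 39 = 442 mm.


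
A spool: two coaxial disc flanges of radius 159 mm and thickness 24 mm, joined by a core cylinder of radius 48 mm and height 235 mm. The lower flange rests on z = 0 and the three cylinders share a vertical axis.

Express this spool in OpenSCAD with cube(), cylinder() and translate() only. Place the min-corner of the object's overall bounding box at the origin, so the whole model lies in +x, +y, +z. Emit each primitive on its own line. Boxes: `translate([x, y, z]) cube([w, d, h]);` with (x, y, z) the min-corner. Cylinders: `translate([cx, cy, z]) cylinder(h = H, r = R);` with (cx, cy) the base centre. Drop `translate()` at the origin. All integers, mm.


translate([159, 159, 0]) cylinder(h = 24, r = 159);
translate([159, 159, 24]) cylinder(h = 235, r = 48);
translate([159, 159, 259]) cylinder(h = 24, r = 159);


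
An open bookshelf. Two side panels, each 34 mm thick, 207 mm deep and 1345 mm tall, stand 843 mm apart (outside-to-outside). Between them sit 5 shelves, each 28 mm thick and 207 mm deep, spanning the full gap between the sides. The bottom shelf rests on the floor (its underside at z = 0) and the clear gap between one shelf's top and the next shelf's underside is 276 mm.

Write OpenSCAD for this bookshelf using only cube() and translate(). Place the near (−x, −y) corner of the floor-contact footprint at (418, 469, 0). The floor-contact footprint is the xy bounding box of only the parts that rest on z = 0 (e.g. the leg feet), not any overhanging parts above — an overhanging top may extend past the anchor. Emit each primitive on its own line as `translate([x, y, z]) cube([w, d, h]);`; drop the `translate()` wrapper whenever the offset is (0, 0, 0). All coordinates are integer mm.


translate([418, 469, 0]) cube([34, 207, 1345]);
translate([1227, 469, 0]) cube([34, 207, 1345]);
translate([452, 469, 0]) cube([775, 207, 28]);
translate([452, 469, 304]) cube([775, 207, 28]);
translate([452, 469, 608]) cube([775, 207, 28]);
translate([452, 469, 912]) cube([775, 207, 28]);
translate([452, 469, 1216]) cube([775, 207, 28]);
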